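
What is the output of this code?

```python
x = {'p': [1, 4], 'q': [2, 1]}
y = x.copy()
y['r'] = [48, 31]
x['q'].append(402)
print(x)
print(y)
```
{'p': [1, 4], 'q': [2, 1, 402]}
{'p': [1, 4], 'q': [2, 1, 402], 'r': [48, 31]}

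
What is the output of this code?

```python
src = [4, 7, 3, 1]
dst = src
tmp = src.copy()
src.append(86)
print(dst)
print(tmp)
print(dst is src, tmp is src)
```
[4, 7, 3, 1, 86]
[4, 7, 3, 1]
True False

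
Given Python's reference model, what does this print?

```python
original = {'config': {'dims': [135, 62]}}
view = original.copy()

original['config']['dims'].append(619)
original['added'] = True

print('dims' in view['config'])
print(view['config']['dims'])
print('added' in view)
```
True
[135, 62, 619]
False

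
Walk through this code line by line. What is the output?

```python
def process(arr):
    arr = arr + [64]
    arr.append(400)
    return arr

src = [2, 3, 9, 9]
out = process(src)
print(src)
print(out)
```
[2, 3, 9, 9]
[2, 3, 9, 9, 64, 400]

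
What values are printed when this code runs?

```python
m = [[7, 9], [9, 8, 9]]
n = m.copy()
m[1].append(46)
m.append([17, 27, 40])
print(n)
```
[[7, 9], [9, 8, 9, 46]]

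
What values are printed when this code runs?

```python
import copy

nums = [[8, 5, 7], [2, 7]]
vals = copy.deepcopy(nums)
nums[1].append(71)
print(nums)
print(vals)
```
[[8, 5, 7], [2, 7, 71]]
[[8, 5, 7], [2, 7]]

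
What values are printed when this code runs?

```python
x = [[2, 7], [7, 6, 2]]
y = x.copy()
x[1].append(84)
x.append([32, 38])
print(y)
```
[[2, 7], [7, 6, 2, 84]]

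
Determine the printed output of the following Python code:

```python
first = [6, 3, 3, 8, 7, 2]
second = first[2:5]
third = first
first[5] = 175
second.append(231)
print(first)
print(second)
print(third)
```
[6, 3, 3, 8, 7, 175]
[3, 8, 7, 231]
[6, 3, 3, 8, 7, 175]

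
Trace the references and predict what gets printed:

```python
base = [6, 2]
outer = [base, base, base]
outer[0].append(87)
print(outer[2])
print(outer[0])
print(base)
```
[6, 2, 87]
[6, 2, 87]
[6, 2, 87]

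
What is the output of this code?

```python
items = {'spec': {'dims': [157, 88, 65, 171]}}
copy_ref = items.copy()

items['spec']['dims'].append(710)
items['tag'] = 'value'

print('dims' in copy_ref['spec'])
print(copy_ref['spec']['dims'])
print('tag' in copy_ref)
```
True
[157, 88, 65, 171, 710]
False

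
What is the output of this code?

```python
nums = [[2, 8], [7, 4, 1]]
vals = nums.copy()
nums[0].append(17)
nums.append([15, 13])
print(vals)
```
[[2, 8, 17], [7, 4, 1]]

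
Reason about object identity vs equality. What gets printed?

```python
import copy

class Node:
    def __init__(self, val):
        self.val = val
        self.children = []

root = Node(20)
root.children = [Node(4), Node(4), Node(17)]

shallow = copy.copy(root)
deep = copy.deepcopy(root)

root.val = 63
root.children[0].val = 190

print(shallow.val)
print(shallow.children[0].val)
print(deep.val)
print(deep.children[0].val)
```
20
190
20
4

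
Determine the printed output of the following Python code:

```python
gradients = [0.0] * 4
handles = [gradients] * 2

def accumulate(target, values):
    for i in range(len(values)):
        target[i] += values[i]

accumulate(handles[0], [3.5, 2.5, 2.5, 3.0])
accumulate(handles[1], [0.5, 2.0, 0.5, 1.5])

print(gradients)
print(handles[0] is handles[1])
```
[4.0, 4.5, 3.0, 4.5]
True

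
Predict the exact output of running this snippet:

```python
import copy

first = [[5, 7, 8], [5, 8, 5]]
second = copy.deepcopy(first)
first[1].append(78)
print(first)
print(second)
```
[[5, 7, 8], [5, 8, 5, 78]]
[[5, 7, 8], [5, 8, 5]]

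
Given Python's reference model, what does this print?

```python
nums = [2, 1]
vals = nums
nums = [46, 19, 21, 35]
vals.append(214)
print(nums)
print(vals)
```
[46, 19, 21, 35]
[2, 1, 214]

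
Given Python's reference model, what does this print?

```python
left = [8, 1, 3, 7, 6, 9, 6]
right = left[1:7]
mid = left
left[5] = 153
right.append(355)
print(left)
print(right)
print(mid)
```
[8, 1, 3, 7, 6, 153, 6]
[1, 3, 7, 6, 9, 6, 355]
[8, 1, 3, 7, 6, 153, 6]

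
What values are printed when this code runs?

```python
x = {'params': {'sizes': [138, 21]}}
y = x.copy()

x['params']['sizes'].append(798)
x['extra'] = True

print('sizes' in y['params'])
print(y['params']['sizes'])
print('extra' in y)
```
True
[138, 21, 798]
False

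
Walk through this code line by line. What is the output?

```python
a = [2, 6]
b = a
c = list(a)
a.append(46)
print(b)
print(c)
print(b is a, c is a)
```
[2, 6, 46]
[2, 6]
True False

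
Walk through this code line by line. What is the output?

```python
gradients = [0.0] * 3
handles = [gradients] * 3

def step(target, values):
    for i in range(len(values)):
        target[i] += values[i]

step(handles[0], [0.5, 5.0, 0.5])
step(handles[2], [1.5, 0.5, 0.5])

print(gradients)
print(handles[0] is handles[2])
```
[2.0, 5.5, 1.0]
True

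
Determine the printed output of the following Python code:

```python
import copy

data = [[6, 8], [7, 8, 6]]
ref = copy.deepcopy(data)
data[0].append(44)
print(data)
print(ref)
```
[[6, 8, 44], [7, 8, 6]]
[[6, 8], [7, 8, 6]]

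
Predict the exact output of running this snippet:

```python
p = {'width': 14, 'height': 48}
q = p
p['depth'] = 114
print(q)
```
{'width': 14, 'height': 48, 'depth': 114}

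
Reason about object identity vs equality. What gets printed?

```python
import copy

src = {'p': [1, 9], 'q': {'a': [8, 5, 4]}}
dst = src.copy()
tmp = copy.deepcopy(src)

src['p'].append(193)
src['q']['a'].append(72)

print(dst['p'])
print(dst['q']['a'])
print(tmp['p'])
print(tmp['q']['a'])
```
[1, 9, 193]
[8, 5, 4, 72]
[1, 9]
[8, 5, 4]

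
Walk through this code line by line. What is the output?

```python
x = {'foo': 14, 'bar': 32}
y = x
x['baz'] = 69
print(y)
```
{'foo': 14, 'bar': 32, 'baz': 69}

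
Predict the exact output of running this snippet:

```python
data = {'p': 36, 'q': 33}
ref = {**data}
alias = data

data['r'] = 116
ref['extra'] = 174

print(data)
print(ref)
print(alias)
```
{'p': 36, 'q': 33, 'r': 116}
{'p': 36, 'q': 33, 'extra': 174}
{'p': 36, 'q': 33, 'r': 116}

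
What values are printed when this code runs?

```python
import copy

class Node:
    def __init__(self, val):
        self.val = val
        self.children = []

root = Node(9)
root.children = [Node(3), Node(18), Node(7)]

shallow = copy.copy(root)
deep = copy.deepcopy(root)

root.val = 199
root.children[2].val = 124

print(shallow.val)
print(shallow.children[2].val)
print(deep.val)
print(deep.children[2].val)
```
9
124
9
7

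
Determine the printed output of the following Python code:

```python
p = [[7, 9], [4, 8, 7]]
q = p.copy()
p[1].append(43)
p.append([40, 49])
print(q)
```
[[7, 9], [4, 8, 7, 43]]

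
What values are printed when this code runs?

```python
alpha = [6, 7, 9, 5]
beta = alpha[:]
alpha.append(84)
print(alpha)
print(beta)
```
[6, 7, 9, 5, 84]
[6, 7, 9, 5]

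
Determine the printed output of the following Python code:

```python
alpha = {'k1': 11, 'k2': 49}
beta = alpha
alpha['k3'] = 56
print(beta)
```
{'k1': 11, 'k2': 49, 'k3': 56}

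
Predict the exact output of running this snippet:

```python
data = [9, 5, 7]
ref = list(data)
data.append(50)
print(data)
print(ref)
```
[9, 5, 7, 50]
[9, 5, 7]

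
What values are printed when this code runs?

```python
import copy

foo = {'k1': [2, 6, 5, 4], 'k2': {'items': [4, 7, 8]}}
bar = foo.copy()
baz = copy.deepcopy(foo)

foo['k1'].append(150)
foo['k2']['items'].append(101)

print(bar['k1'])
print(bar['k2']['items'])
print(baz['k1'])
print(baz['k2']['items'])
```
[2, 6, 5, 4, 150]
[4, 7, 8, 101]
[2, 6, 5, 4]
[4, 7, 8]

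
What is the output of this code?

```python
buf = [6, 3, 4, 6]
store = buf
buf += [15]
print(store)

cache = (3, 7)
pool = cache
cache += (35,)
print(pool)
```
[6, 3, 4, 6, 15]
(3, 7)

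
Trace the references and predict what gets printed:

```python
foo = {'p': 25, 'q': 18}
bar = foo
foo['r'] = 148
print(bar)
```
{'p': 25, 'q': 18, 'r': 148}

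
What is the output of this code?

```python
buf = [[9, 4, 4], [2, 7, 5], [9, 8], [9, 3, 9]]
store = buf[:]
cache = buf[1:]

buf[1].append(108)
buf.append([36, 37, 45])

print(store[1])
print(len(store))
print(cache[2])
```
[2, 7, 5, 108]
4
[9, 3, 9]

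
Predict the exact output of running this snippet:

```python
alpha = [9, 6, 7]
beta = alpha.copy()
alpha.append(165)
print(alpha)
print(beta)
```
[9, 6, 7, 165]
[9, 6, 7]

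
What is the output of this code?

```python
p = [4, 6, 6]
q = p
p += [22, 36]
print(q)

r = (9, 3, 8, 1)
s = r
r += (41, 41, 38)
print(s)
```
[4, 6, 6, 22, 36]
(9, 3, 8, 1)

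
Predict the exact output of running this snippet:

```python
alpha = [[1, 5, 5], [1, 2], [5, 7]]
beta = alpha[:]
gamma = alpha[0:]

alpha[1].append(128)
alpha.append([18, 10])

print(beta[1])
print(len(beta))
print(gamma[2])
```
[1, 2, 128]
3
[5, 7]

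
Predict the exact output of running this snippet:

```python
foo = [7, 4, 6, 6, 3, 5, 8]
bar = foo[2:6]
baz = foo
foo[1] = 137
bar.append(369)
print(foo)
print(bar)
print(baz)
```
[7, 137, 6, 6, 3, 5, 8]
[6, 6, 3, 5, 369]
[7, 137, 6, 6, 3, 5, 8]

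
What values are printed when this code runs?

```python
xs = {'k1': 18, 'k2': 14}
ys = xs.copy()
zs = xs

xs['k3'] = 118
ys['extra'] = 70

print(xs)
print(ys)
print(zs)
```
{'k1': 18, 'k2': 14, 'k3': 118}
{'k1': 18, 'k2': 14, 'extra': 70}
{'k1': 18, 'k2': 14, 'k3': 118}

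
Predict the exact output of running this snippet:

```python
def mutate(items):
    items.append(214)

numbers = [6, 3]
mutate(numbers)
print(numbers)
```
[6, 3, 214]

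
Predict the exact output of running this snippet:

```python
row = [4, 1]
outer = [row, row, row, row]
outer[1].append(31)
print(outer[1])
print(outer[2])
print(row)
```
[4, 1, 31]
[4, 1, 31]
[4, 1, 31]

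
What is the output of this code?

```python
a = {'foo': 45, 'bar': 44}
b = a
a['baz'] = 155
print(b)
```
{'foo': 45, 'bar': 44, 'baz': 155}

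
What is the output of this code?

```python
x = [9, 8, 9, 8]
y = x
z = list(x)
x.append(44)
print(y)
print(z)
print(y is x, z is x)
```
[9, 8, 9, 8, 44]
[9, 8, 9, 8]
True False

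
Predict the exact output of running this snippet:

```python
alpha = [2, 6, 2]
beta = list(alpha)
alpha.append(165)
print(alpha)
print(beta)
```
[2, 6, 2, 165]
[2, 6, 2]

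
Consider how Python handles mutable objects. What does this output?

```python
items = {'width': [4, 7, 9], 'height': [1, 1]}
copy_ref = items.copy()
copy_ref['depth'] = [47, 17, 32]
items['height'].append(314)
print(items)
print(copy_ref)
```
{'width': [4, 7, 9], 'height': [1, 1, 314]}
{'width': [4, 7, 9], 'height': [1, 1, 314], 'depth': [47, 17, 32]}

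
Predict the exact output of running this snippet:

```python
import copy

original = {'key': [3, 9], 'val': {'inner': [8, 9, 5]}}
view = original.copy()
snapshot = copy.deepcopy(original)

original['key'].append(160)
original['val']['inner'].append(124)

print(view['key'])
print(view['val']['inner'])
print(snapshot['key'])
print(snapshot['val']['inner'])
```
[3, 9, 160]
[8, 9, 5, 124]
[3, 9]
[8, 9, 5]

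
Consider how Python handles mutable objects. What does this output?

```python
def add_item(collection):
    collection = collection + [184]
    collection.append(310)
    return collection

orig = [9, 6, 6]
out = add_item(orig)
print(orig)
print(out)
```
[9, 6, 6]
[9, 6, 6, 184, 310]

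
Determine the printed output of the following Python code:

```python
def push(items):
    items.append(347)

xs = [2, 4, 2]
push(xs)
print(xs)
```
[2, 4, 2, 347]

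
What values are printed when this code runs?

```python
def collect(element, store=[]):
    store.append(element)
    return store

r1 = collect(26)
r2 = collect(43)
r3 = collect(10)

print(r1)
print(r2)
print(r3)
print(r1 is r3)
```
[26, 43, 10]
[26, 43, 10]
[26, 43, 10]
True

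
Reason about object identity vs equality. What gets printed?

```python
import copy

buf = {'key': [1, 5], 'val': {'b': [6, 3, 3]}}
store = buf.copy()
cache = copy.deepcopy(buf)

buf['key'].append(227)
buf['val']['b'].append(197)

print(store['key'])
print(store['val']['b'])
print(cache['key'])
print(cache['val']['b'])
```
[1, 5, 227]
[6, 3, 3, 197]
[1, 5]
[6, 3, 3]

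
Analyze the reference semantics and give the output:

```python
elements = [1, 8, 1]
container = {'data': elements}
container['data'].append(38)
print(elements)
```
[1, 8, 1, 38]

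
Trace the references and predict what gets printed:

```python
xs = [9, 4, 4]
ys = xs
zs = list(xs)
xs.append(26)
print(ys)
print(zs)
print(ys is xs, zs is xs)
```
[9, 4, 4, 26]
[9, 4, 4]
True False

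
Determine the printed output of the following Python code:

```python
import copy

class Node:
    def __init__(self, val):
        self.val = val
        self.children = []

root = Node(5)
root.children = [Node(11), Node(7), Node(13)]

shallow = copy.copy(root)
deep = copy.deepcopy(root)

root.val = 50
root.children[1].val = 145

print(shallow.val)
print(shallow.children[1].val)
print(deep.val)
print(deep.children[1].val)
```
5
145
5
7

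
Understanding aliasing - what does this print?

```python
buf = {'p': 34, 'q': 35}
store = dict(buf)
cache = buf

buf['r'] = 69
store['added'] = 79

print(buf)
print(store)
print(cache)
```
{'p': 34, 'q': 35, 'r': 69}
{'p': 34, 'q': 35, 'added': 79}
{'p': 34, 'q': 35, 'r': 69}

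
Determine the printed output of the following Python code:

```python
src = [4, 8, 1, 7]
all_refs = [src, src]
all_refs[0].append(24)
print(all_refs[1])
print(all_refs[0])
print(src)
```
[4, 8, 1, 7, 24]
[4, 8, 1, 7, 24]
[4, 8, 1, 7, 24]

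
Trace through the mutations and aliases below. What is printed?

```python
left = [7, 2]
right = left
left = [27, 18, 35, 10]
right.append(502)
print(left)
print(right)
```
[27, 18, 35, 10]
[7, 2, 502]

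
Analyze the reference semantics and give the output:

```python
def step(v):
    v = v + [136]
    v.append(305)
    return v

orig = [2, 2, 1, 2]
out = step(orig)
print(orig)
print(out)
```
[2, 2, 1, 2]
[2, 2, 1, 2, 136, 305]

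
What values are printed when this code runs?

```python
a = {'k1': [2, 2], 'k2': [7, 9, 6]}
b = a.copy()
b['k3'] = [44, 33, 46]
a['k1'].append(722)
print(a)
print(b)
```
{'k1': [2, 2, 722], 'k2': [7, 9, 6]}
{'k1': [2, 2, 722], 'k2': [7, 9, 6], 'k3': [44, 33, 46]}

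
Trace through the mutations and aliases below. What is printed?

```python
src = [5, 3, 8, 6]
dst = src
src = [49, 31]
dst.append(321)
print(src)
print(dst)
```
[49, 31]
[5, 3, 8, 6, 321]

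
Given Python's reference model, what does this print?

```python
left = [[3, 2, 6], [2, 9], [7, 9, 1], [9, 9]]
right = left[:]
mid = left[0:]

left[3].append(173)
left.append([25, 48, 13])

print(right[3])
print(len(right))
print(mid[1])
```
[9, 9, 173]
4
[2, 9]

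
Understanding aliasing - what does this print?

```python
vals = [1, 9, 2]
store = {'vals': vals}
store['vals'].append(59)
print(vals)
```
[1, 9, 2, 59]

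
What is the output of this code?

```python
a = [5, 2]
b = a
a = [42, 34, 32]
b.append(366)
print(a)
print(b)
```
[42, 34, 32]
[5, 2, 366]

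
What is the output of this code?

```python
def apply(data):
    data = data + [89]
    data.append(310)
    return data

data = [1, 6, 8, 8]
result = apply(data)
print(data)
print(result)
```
[1, 6, 8, 8]
[1, 6, 8, 8, 89, 310]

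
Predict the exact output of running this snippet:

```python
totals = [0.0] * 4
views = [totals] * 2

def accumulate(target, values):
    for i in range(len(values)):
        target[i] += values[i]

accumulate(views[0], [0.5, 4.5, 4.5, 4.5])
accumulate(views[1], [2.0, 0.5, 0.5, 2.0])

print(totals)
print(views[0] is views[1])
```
[2.5, 5.0, 5.0, 6.5]
True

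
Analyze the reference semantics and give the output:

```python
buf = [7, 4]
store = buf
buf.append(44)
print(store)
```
[7, 4, 44]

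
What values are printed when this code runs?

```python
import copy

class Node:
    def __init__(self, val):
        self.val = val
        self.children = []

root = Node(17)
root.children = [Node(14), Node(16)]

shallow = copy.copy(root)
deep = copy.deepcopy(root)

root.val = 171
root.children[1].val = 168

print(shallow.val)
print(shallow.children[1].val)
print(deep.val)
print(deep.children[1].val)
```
17
168
17
16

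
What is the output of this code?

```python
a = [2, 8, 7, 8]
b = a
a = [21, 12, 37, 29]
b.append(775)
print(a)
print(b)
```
[21, 12, 37, 29]
[2, 8, 7, 8, 775]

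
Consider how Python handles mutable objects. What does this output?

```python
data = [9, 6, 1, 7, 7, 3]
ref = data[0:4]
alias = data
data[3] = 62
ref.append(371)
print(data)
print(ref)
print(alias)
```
[9, 6, 1, 62, 7, 3]
[9, 6, 1, 7, 371]
[9, 6, 1, 62, 7, 3]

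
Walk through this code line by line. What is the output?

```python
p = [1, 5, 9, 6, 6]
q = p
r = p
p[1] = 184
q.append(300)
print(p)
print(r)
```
[1, 184, 9, 6, 6, 300]
[1, 184, 9, 6, 6, 300]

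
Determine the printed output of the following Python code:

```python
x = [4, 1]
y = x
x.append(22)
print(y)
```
[4, 1, 22]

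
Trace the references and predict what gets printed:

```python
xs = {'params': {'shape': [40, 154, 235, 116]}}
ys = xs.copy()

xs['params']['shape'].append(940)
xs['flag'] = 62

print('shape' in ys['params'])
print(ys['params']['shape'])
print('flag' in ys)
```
True
[40, 154, 235, 116, 940]
False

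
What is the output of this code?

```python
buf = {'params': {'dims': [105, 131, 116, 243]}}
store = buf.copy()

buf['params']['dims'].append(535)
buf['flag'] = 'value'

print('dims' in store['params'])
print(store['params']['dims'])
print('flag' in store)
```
True
[105, 131, 116, 243, 535]
False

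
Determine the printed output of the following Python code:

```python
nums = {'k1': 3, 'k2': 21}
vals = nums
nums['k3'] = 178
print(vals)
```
{'k1': 3, 'k2': 21, 'k3': 178}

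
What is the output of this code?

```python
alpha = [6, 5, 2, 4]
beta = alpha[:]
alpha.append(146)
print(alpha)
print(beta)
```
[6, 5, 2, 4, 146]
[6, 5, 2, 4]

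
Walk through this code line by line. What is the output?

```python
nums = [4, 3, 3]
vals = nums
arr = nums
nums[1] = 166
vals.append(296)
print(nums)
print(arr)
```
[4, 166, 3, 296]
[4, 166, 3, 296]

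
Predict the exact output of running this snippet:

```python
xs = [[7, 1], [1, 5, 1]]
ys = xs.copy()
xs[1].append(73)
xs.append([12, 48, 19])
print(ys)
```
[[7, 1], [1, 5, 1, 73]]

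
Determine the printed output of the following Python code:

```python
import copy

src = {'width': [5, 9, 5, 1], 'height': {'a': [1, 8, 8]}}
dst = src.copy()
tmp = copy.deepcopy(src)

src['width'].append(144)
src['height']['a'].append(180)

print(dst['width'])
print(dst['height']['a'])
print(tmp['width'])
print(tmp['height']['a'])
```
[5, 9, 5, 1, 144]
[1, 8, 8, 180]
[5, 9, 5, 1]
[1, 8, 8]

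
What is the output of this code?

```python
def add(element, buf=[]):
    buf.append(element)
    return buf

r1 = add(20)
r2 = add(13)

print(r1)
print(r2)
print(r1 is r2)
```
[20, 13]
[20, 13]
True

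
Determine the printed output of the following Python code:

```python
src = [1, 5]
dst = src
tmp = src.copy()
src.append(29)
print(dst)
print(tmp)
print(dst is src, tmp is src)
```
[1, 5, 29]
[1, 5]
True False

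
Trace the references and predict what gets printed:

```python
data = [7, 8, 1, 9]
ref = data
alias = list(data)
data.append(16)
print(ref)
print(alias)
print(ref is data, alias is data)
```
[7, 8, 1, 9, 16]
[7, 8, 1, 9]
True False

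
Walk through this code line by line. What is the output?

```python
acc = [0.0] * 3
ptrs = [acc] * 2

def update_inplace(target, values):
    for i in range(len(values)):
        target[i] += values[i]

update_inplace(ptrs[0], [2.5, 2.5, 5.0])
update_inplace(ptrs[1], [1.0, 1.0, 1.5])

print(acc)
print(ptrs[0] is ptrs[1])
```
[3.5, 3.5, 6.5]
True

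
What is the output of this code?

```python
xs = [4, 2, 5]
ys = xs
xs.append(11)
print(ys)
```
[4, 2, 5, 11]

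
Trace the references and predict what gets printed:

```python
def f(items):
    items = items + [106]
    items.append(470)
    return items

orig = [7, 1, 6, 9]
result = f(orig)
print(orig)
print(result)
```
[7, 1, 6, 9]
[7, 1, 6, 9, 106, 470]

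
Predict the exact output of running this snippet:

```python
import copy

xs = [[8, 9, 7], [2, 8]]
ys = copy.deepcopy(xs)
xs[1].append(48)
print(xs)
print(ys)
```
[[8, 9, 7], [2, 8, 48]]
[[8, 9, 7], [2, 8]]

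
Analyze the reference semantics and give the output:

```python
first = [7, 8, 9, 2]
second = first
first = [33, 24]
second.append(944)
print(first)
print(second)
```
[33, 24]
[7, 8, 9, 2, 944]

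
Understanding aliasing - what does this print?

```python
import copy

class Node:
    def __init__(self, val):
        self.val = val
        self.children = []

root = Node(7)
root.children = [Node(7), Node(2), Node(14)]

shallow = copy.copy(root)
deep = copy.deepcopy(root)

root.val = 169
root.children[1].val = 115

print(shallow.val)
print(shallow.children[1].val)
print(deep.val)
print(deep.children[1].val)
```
7
115
7
2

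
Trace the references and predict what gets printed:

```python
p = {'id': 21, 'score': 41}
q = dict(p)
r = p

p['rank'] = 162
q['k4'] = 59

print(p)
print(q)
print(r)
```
{'id': 21, 'score': 41, 'rank': 162}
{'id': 21, 'score': 41, 'k4': 59}
{'id': 21, 'score': 41, 'rank': 162}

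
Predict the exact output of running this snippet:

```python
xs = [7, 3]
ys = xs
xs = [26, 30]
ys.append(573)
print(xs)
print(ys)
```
[26, 30]
[7, 3, 573]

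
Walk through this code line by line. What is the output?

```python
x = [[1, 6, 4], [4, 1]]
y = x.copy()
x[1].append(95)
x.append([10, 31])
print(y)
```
[[1, 6, 4], [4, 1, 95]]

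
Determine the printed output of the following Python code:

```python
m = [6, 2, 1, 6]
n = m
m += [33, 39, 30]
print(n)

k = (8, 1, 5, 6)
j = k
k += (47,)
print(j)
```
[6, 2, 1, 6, 33, 39, 30]
(8, 1, 5, 6)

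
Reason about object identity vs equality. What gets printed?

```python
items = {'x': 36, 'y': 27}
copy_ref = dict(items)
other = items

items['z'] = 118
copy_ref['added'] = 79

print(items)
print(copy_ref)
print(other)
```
{'x': 36, 'y': 27, 'z': 118}
{'x': 36, 'y': 27, 'added': 79}
{'x': 36, 'y': 27, 'z': 118}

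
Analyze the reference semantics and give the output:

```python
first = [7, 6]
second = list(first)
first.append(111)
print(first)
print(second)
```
[7, 6, 111]
[7, 6]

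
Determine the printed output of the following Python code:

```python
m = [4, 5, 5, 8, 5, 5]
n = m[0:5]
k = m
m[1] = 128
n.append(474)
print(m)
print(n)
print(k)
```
[4, 128, 5, 8, 5, 5]
[4, 5, 5, 8, 5, 474]
[4, 128, 5, 8, 5, 5]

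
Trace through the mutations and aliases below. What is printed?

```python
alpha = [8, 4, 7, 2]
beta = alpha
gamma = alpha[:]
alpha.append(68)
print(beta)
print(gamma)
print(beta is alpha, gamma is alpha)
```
[8, 4, 7, 2, 68]
[8, 4, 7, 2]
True False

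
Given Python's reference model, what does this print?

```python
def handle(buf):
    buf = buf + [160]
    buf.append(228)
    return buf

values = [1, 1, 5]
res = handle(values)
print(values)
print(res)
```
[1, 1, 5]
[1, 1, 5, 160, 228]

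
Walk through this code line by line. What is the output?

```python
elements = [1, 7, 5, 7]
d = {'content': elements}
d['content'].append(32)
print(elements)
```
[1, 7, 5, 7, 32]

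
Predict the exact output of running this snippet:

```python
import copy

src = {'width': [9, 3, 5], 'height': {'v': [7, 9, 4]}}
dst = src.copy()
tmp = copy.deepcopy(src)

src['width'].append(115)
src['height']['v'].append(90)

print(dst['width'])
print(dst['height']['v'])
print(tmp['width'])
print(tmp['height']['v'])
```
[9, 3, 5, 115]
[7, 9, 4, 90]
[9, 3, 5]
[7, 9, 4]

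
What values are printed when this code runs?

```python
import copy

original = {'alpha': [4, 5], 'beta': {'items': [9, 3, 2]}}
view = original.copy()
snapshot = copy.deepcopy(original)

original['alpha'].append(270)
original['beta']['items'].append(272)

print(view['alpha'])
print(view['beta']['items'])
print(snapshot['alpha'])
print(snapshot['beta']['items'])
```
[4, 5, 270]
[9, 3, 2, 272]
[4, 5]
[9, 3, 2]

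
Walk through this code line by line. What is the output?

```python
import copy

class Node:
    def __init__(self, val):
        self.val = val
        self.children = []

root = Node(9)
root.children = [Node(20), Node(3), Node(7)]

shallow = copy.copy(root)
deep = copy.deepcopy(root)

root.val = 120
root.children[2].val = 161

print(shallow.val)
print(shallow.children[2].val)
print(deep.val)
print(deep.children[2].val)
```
9
161
9
7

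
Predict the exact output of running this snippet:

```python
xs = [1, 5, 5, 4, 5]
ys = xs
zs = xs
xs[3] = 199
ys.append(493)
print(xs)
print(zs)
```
[1, 5, 5, 199, 5, 493]
[1, 5, 5, 199, 5, 493]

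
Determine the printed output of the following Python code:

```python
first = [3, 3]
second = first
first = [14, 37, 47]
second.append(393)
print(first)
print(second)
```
[14, 37, 47]
[3, 3, 393]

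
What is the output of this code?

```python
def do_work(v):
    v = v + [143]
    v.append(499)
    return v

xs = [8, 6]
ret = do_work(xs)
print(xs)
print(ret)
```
[8, 6]
[8, 6, 143, 499]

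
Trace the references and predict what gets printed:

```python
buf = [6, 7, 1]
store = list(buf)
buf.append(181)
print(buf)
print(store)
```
[6, 7, 1, 181]
[6, 7, 1]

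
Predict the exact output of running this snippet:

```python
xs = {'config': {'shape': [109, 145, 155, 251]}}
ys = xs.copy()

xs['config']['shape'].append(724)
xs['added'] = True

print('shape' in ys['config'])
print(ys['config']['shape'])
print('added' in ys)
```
True
[109, 145, 155, 251, 724]
False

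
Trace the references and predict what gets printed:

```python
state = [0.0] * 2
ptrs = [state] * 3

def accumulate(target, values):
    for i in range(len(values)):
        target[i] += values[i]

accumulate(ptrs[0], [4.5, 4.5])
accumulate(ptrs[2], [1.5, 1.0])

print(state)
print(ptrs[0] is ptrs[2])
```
[6.0, 5.5]
True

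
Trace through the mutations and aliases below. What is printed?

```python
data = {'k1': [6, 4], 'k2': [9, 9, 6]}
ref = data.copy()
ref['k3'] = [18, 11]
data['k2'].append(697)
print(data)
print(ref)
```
{'k1': [6, 4], 'k2': [9, 9, 6, 697]}
{'k1': [6, 4], 'k2': [9, 9, 6, 697], 'k3': [18, 11]}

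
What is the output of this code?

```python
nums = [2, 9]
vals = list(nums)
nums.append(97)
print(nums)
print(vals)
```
[2, 9, 97]
[2, 9]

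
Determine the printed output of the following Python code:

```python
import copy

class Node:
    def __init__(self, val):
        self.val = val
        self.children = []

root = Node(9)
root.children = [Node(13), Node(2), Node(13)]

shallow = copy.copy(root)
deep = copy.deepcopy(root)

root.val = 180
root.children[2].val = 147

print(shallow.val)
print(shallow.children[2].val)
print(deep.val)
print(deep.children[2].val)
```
9
147
9
13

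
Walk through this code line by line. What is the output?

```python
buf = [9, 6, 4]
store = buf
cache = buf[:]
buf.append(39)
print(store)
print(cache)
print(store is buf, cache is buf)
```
[9, 6, 4, 39]
[9, 6, 4]
True False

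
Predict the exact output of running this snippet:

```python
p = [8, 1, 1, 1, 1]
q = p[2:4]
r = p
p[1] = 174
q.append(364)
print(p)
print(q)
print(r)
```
[8, 174, 1, 1, 1]
[1, 1, 364]
[8, 174, 1, 1, 1]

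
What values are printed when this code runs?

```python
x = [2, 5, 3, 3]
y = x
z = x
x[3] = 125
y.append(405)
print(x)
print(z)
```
[2, 5, 3, 125, 405]
[2, 5, 3, 125, 405]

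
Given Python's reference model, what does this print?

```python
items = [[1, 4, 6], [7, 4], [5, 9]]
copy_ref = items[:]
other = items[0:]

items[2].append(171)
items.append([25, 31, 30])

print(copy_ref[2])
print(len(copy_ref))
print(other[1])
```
[5, 9, 171]
3
[7, 4]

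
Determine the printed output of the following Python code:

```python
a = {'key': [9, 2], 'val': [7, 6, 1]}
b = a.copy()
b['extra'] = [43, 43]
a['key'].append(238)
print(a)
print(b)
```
{'key': [9, 2, 238], 'val': [7, 6, 1]}
{'key': [9, 2, 238], 'val': [7, 6, 1], 'extra': [43, 43]}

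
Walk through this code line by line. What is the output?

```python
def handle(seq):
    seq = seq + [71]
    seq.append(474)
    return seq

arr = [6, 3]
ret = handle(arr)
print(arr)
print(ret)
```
[6, 3]
[6, 3, 71, 474]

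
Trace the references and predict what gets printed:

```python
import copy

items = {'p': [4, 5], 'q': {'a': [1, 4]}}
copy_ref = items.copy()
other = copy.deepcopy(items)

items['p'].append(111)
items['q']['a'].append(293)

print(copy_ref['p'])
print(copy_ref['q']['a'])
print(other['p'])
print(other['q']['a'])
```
[4, 5, 111]
[1, 4, 293]
[4, 5]
[1, 4]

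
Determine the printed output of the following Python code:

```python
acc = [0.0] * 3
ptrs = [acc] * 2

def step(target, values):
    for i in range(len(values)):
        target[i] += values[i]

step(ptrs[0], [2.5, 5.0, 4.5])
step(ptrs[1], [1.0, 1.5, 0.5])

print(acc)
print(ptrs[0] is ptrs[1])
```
[3.5, 6.5, 5.0]
True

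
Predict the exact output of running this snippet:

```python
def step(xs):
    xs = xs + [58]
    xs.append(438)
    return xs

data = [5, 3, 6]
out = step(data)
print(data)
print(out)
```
[5, 3, 6]
[5, 3, 6, 58, 438]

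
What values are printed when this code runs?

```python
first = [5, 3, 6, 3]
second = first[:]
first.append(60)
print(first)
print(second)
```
[5, 3, 6, 3, 60]
[5, 3, 6, 3]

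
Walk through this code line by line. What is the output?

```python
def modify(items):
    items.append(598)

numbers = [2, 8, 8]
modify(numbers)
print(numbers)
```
[2, 8, 8, 598]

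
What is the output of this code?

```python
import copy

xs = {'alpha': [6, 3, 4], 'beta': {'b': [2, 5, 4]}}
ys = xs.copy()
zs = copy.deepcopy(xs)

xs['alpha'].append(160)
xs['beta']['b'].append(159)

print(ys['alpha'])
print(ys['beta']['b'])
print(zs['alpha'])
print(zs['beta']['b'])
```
[6, 3, 4, 160]
[2, 5, 4, 159]
[6, 3, 4]
[2, 5, 4]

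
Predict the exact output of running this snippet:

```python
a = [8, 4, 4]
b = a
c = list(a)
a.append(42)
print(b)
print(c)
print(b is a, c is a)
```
[8, 4, 4, 42]
[8, 4, 4]
True False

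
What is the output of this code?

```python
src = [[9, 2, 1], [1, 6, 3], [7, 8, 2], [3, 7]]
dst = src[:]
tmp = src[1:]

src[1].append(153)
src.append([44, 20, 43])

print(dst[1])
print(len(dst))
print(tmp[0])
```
[1, 6, 3, 153]
4
[1, 6, 3, 153]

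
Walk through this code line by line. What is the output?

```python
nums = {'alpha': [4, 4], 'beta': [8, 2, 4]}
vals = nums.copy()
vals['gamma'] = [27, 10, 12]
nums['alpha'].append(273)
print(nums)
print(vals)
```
{'alpha': [4, 4, 273], 'beta': [8, 2, 4]}
{'alpha': [4, 4, 273], 'beta': [8, 2, 4], 'gamma': [27, 10, 12]}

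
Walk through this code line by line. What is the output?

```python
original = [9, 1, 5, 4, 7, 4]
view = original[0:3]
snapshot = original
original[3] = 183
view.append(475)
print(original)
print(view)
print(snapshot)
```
[9, 1, 5, 183, 7, 4]
[9, 1, 5, 475]
[9, 1, 5, 183, 7, 4]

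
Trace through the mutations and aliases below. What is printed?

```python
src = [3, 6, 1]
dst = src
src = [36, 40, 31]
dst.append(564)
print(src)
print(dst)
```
[36, 40, 31]
[3, 6, 1, 564]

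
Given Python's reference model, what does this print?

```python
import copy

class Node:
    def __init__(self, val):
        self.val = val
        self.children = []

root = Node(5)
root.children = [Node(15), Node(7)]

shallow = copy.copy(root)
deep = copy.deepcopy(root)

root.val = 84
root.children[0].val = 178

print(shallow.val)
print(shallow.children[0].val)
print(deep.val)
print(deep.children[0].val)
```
5
178
5
15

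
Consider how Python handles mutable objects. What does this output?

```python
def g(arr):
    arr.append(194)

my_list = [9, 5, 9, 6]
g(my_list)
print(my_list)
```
[9, 5, 9, 6, 194]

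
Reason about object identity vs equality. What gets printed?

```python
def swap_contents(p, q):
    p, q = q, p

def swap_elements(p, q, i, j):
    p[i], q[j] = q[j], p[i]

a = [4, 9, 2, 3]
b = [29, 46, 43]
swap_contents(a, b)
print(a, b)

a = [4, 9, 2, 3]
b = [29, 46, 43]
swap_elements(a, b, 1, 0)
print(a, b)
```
[4, 9, 2, 3] [29, 46, 43]
[4, 29, 2, 3] [9, 46, 43]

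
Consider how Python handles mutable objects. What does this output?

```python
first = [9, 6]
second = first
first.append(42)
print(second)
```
[9, 6, 42]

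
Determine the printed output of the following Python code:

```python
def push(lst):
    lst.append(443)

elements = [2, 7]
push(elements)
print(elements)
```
[2, 7, 443]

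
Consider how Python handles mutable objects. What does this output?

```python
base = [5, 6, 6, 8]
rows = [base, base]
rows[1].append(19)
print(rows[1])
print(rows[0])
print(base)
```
[5, 6, 6, 8, 19]
[5, 6, 6, 8, 19]
[5, 6, 6, 8, 19]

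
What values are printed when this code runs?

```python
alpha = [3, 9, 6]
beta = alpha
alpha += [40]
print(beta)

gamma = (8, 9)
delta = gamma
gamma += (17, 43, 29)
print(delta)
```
[3, 9, 6, 40]
(8, 9)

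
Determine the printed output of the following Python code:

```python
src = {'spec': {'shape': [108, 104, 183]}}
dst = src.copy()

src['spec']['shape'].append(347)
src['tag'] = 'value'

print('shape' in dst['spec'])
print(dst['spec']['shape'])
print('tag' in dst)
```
True
[108, 104, 183, 347]
False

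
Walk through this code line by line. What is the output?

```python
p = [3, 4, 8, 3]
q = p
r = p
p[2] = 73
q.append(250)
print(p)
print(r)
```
[3, 4, 73, 3, 250]
[3, 4, 73, 3, 250]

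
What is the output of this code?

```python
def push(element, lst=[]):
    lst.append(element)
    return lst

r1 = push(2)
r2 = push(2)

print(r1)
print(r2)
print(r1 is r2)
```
[2, 2]
[2, 2]
True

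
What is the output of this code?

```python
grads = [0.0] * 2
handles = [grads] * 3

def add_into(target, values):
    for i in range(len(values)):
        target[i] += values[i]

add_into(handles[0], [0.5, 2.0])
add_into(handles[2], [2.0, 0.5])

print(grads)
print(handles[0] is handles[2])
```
[2.5, 2.5]
True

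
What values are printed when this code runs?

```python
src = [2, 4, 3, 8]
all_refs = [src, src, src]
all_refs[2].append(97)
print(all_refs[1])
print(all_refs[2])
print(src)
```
[2, 4, 3, 8, 97]
[2, 4, 3, 8, 97]
[2, 4, 3, 8, 97]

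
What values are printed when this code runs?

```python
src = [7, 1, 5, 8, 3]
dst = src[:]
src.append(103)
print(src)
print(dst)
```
[7, 1, 5, 8, 3, 103]
[7, 1, 5, 8, 3]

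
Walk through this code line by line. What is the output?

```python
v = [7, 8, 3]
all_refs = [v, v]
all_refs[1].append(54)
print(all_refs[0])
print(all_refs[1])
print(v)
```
[7, 8, 3, 54]
[7, 8, 3, 54]
[7, 8, 3, 54]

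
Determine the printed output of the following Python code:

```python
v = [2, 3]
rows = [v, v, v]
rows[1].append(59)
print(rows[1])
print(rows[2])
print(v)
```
[2, 3, 59]
[2, 3, 59]
[2, 3, 59]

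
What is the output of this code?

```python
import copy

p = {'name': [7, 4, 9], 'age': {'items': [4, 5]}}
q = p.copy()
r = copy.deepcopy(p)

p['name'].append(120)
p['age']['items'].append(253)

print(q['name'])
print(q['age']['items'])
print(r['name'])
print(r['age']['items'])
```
[7, 4, 9, 120]
[4, 5, 253]
[7, 4, 9]
[4, 5]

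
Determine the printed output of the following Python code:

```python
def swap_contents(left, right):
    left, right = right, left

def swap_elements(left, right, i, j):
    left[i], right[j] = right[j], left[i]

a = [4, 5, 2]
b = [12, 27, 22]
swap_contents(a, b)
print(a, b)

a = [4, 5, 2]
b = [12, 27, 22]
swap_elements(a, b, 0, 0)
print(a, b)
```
[4, 5, 2] [12, 27, 22]
[12, 5, 2] [4, 27, 22]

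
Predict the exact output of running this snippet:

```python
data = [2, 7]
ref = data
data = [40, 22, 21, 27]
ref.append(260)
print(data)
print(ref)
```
[40, 22, 21, 27]
[2, 7, 260]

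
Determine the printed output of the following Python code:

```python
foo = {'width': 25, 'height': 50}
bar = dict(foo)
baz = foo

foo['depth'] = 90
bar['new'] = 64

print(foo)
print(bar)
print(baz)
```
{'width': 25, 'height': 50, 'depth': 90}
{'width': 25, 'height': 50, 'new': 64}
{'width': 25, 'height': 50, 'depth': 90}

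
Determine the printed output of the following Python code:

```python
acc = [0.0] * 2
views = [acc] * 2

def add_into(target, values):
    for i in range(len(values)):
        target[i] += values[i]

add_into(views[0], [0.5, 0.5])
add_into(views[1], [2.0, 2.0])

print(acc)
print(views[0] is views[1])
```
[2.5, 2.5]
True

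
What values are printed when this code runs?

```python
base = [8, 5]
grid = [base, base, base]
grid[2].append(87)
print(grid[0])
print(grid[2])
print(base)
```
[8, 5, 87]
[8, 5, 87]
[8, 5, 87]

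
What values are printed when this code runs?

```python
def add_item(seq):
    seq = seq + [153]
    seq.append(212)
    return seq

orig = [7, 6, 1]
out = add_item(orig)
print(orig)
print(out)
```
[7, 6, 1]
[7, 6, 1, 153, 212]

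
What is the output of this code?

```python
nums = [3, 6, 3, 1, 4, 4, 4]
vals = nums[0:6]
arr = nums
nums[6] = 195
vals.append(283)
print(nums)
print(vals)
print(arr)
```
[3, 6, 3, 1, 4, 4, 195]
[3, 6, 3, 1, 4, 4, 283]
[3, 6, 3, 1, 4, 4, 195]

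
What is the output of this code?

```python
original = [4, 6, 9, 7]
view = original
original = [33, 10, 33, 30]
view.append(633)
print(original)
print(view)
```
[33, 10, 33, 30]
[4, 6, 9, 7, 633]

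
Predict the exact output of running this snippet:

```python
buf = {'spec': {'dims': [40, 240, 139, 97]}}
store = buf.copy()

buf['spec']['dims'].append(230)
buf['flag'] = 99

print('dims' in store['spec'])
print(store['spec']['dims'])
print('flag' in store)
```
True
[40, 240, 139, 97, 230]
False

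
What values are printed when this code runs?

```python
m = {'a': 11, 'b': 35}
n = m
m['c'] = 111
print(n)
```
{'a': 11, 'b': 35, 'c': 111}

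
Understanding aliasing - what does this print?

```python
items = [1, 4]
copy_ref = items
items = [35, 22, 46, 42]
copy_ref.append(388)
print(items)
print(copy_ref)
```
[35, 22, 46, 42]
[1, 4, 388]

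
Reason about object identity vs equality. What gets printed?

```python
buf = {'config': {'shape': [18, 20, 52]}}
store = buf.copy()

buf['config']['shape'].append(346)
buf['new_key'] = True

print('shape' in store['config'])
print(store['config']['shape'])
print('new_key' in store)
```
True
[18, 20, 52, 346]
False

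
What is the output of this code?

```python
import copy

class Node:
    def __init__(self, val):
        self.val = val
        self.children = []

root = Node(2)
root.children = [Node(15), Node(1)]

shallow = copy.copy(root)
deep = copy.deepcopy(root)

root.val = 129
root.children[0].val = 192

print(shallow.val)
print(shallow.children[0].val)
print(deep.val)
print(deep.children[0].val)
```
2
192
2
15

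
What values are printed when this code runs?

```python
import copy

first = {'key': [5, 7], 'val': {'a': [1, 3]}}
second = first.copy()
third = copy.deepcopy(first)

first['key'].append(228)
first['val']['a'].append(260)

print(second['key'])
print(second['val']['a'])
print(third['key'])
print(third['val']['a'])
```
[5, 7, 228]
[1, 3, 260]
[5, 7]
[1, 3]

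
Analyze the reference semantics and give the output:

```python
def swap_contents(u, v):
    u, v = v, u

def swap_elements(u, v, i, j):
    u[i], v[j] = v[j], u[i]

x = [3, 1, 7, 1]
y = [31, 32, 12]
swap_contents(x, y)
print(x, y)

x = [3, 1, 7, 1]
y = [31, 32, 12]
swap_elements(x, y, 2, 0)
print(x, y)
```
[3, 1, 7, 1] [31, 32, 12]
[3, 1, 31, 1] [7, 32, 12]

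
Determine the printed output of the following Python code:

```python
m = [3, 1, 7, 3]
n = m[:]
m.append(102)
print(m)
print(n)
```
[3, 1, 7, 3, 102]
[3, 1, 7, 3]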